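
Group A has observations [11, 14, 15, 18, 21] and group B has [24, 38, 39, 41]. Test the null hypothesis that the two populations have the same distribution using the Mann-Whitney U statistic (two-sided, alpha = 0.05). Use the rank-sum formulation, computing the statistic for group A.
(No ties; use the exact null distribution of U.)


Step 1: Combine and sort all 9 observations; assign midranks.
sorted (value, group): (11,X), (14,X), (15,X), (18,X), (21,X), (24,Y), (38,Y), (39,Y), (41,Y)
ranks: 11->1, 14->2, 15->3, 18->4, 21->5, 24->6, 38->7, 39->8, 41->9
Step 2: Rank sum for X: R1 = 1 + 2 + 3 + 4 + 5 = 15.
Step 3: U_X = R1 - n1(n1+1)/2 = 15 - 5*6/2 = 15 - 15 = 0.
       U_Y = n1*n2 - U_X = 20 - 0 = 20.
Step 4: No ties, so the exact null distribution of U (based on enumerating the C(9,5) = 126 equally likely rank assignments) gives the two-sided p-value.
Step 5: p-value = 0.015873; compare to alpha = 0.05. reject H0.

U_X = 0, p = 0.015873, reject H0 at alpha = 0.05.


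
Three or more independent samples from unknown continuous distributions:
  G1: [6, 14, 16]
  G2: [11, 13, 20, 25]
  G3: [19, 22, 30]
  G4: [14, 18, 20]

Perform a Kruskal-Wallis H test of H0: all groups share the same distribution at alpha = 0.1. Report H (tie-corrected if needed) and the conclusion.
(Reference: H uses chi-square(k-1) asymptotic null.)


Step 1: Combine all N = 13 observations and assign midranks.
sorted (value, group, rank): (6,G1,1), (11,G2,2), (13,G2,3), (14,G1,4.5), (14,G4,4.5), (16,G1,6), (18,G4,7), (19,G3,8), (20,G2,9.5), (20,G4,9.5), (22,G3,11), (25,G2,12), (30,G3,13)
Step 2: Sum ranks within each group.
R_1 = 11.5 (n_1 = 3)
R_2 = 26.5 (n_2 = 4)
R_3 = 32 (n_3 = 3)
R_4 = 21 (n_4 = 3)
Step 3: H = 12/(N(N+1)) * sum(R_i^2/n_i) - 3(N+1)
     = 12/(13*14) * (11.5^2/3 + 26.5^2/4 + 32^2/3 + 21^2/3) - 3*14
     = 0.065934 * 707.979 - 42
     = 4.679945.
Step 4: Ties present; correction factor C = 1 - 12/(13^3 - 13) = 0.994505. Corrected H = 4.679945 / 0.994505 = 4.705801.
Step 5: Under H0, H ~ chi^2(3); p-value = 0.194652.
Step 6: alpha = 0.1. fail to reject H0.

H = 4.7058, df = 3, p = 0.194652, fail to reject H0.


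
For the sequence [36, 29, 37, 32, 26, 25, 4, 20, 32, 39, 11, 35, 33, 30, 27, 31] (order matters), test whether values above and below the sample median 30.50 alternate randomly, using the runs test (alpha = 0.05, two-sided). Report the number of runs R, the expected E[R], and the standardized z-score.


Step 1: Compute median = 30.50; label A = above, B = below.
Labels in order: ABAABBBBAABAABBA  (n_A = 8, n_B = 8)
Step 2: Count runs R = 9.
Step 3: Under H0 (random ordering), E[R] = 2*n_A*n_B/(n_A+n_B) + 1 = 2*8*8/16 + 1 = 9.0000.
        Var[R] = 2*n_A*n_B*(2*n_A*n_B - n_A - n_B) / ((n_A+n_B)^2 * (n_A+n_B-1)) = 14336/3840 = 3.7333.
        SD[R] = 1.9322.
Step 4: R = E[R], so z = 0 with no continuity correction.
Step 5: Two-sided p-value via normal approximation = 2*(1 - Phi(|z|)) = 1.000000.
Step 6: alpha = 0.05. fail to reject H0.

R = 9, z = 0.0000, p = 1.000000, fail to reject H0.


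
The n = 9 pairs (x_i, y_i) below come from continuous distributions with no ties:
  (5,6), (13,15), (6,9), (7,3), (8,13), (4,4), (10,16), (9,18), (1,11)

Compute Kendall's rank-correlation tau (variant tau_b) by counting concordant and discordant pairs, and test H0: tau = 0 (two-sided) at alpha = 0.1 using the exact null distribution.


Step 1: Enumerate the 36 unordered pairs (i,j) with i<j and classify each by sign(x_j-x_i) * sign(y_j-y_i).
  (1,2):dx=+8,dy=+9->C; (1,3):dx=+1,dy=+3->C; (1,4):dx=+2,dy=-3->D; (1,5):dx=+3,dy=+7->C
  (1,6):dx=-1,dy=-2->C; (1,7):dx=+5,dy=+10->C; (1,8):dx=+4,dy=+12->C; (1,9):dx=-4,dy=+5->D
  (2,3):dx=-7,dy=-6->C; (2,4):dx=-6,dy=-12->C; (2,5):dx=-5,dy=-2->C; (2,6):dx=-9,dy=-11->C
  (2,7):dx=-3,dy=+1->D; (2,8):dx=-4,dy=+3->D; (2,9):dx=-12,dy=-4->C; (3,4):dx=+1,dy=-6->D
  (3,5):dx=+2,dy=+4->C; (3,6):dx=-2,dy=-5->C; (3,7):dx=+4,dy=+7->C; (3,8):dx=+3,dy=+9->C
  (3,9):dx=-5,dy=+2->D; (4,5):dx=+1,dy=+10->C; (4,6):dx=-3,dy=+1->D; (4,7):dx=+3,dy=+13->C
  (4,8):dx=+2,dy=+15->C; (4,9):dx=-6,dy=+8->D; (5,6):dx=-4,dy=-9->C; (5,7):dx=+2,dy=+3->C
  (5,8):dx=+1,dy=+5->C; (5,9):dx=-7,dy=-2->C; (6,7):dx=+6,dy=+12->C; (6,8):dx=+5,dy=+14->C
  (6,9):dx=-3,dy=+7->D; (7,8):dx=-1,dy=+2->D; (7,9):dx=-9,dy=-5->C; (8,9):dx=-8,dy=-7->C
Step 2: C = 26, D = 10, total pairs = 36.
Step 3: tau = (C - D)/(n(n-1)/2) = (26 - 10)/36 = 0.444444.
Step 4: Exact two-sided p-value (enumerate n! = 362880 permutations of y under H0): p = 0.119439.
Step 5: alpha = 0.1. fail to reject H0.

tau_b = 0.4444 (C=26, D=10), p = 0.119439, fail to reject H0.


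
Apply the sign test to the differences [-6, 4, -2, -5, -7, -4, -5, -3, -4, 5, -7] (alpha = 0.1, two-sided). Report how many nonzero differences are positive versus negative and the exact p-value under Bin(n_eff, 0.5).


Step 1: Discard zero differences. Original n = 11; n_eff = number of nonzero differences = 11.
Nonzero differences (with sign): -6, +4, -2, -5, -7, -4, -5, -3, -4, +5, -7
Step 2: Count signs: positive = 2, negative = 9.
Step 3: Under H0: P(positive) = 0.5, so the number of positives S ~ Bin(11, 0.5).
Step 4: Two-sided exact p-value = sum of Bin(11,0.5) probabilities at or below the observed probability = 0.065430.
Step 5: alpha = 0.1. reject H0.

n_eff = 11, pos = 2, neg = 9, p = 0.065430, reject H0.


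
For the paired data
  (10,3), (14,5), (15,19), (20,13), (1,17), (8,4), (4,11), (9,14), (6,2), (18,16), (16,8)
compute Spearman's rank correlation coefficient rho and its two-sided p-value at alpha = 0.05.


Step 1: Rank x and y separately (midranks; no ties here).
rank(x): 10->6, 14->7, 15->8, 20->11, 1->1, 8->4, 4->2, 9->5, 6->3, 18->10, 16->9
rank(y): 3->2, 5->4, 19->11, 13->7, 17->10, 4->3, 11->6, 14->8, 2->1, 16->9, 8->5
Step 2: d_i = R_x(i) - R_y(i); compute d_i^2.
  (6-2)^2=16, (7-4)^2=9, (8-11)^2=9, (11-7)^2=16, (1-10)^2=81, (4-3)^2=1, (2-6)^2=16, (5-8)^2=9, (3-1)^2=4, (10-9)^2=1, (9-5)^2=16
sum(d^2) = 178.
Step 3: rho = 1 - 6*178 / (11*(11^2 - 1)) = 1 - 1068/1320 = 0.190909.
Step 4: Under H0, t = rho * sqrt((n-2)/(1-rho^2)) = 0.5835 ~ t(9).
Step 5: Two-sided p-value from the t-distribution with 9 df = 0.573913.
Step 6: alpha = 0.05. fail to reject H0.

rho = 0.1909, p = 0.573913, fail to reject H0 at alpha = 0.05.


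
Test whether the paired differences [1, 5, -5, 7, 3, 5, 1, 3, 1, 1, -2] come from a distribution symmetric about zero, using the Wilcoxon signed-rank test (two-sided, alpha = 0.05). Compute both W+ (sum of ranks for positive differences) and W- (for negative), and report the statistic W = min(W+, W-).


Step 1: Drop any zero differences (none here) and take |d_i|.
|d| = [1, 5, 5, 7, 3, 5, 1, 3, 1, 1, 2]
Step 2: Midrank |d_i| (ties get averaged ranks).
ranks: |1|->2.5, |5|->9, |5|->9, |7|->11, |3|->6.5, |5|->9, |1|->2.5, |3|->6.5, |1|->2.5, |1|->2.5, |2|->5
Step 3: Attach original signs; sum ranks with positive sign and with negative sign.
W+ = 2.5 + 9 + 11 + 6.5 + 9 + 2.5 + 6.5 + 2.5 + 2.5 = 52
W- = 9 + 5 = 14
(Check: W+ + W- = 66 should equal n(n+1)/2 = 66.)
Step 4: Test statistic W = min(W+, W-) = 14.
Step 5: Ties in |d|, so use the tie-corrected normal approximation.
        E[W] = n(n+1)/4 = 11*12/4 = 33.
        Tie groups: |d|=1 (t=4), |d|=3 (t=2), |d|=5 (t=3); sum(t^3 - t) = 90.
        Var[W] = n(n+1)(2n+1)/24 - sum(t^3-t)/48 = 3036/24 - 90/48 = 124.625.
        z = (W - E[W]) / sqrt(Var[W]) = (14 - 33) / 11.1636 = -1.7020.
        Two-sided p = 2*Phi(z) = 0.088762.
Step 6: alpha = 0.05. fail to reject H0.

W+ = 52, W- = 14, W = min = 14, p = 0.088762, fail to reject H0.


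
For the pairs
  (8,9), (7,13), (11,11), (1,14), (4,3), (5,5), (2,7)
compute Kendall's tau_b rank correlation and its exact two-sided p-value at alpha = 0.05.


Step 1: Enumerate the 21 unordered pairs (i,j) with i<j and classify each by sign(x_j-x_i) * sign(y_j-y_i).
  (1,2):dx=-1,dy=+4->D; (1,3):dx=+3,dy=+2->C; (1,4):dx=-7,dy=+5->D; (1,5):dx=-4,dy=-6->C
  (1,6):dx=-3,dy=-4->C; (1,7):dx=-6,dy=-2->C; (2,3):dx=+4,dy=-2->D; (2,4):dx=-6,dy=+1->D
  (2,5):dx=-3,dy=-10->C; (2,6):dx=-2,dy=-8->C; (2,7):dx=-5,dy=-6->C; (3,4):dx=-10,dy=+3->D
  (3,5):dx=-7,dy=-8->C; (3,6):dx=-6,dy=-6->C; (3,7):dx=-9,dy=-4->C; (4,5):dx=+3,dy=-11->D
  (4,6):dx=+4,dy=-9->D; (4,7):dx=+1,dy=-7->D; (5,6):dx=+1,dy=+2->C; (5,7):dx=-2,dy=+4->D
  (6,7):dx=-3,dy=+2->D
Step 2: C = 11, D = 10, total pairs = 21.
Step 3: tau = (C - D)/(n(n-1)/2) = (11 - 10)/21 = 0.047619.
Step 4: Exact two-sided p-value (enumerate n! = 5040 permutations of y under H0): p = 1.000000.
Step 5: alpha = 0.05. fail to reject H0.

tau_b = 0.0476 (C=11, D=10), p = 1.000000, fail to reject H0.


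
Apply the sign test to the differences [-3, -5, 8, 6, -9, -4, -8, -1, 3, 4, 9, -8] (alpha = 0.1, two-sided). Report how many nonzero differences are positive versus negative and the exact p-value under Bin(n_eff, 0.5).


Step 1: Discard zero differences. Original n = 12; n_eff = number of nonzero differences = 12.
Nonzero differences (with sign): -3, -5, +8, +6, -9, -4, -8, -1, +3, +4, +9, -8
Step 2: Count signs: positive = 5, negative = 7.
Step 3: Under H0: P(positive) = 0.5, so the number of positives S ~ Bin(12, 0.5).
Step 4: Two-sided exact p-value = sum of Bin(12,0.5) probabilities at or below the observed probability = 0.774414.
Step 5: alpha = 0.1. fail to reject H0.

n_eff = 12, pos = 5, neg = 7, p = 0.774414, fail to reject H0.


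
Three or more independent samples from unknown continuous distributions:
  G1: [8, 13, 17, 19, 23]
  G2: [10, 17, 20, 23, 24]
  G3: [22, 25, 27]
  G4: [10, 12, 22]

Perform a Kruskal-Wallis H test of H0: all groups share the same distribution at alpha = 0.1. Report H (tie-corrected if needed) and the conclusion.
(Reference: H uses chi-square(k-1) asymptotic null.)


Step 1: Combine all N = 16 observations and assign midranks.
sorted (value, group, rank): (8,G1,1), (10,G2,2.5), (10,G4,2.5), (12,G4,4), (13,G1,5), (17,G1,6.5), (17,G2,6.5), (19,G1,8), (20,G2,9), (22,G3,10.5), (22,G4,10.5), (23,G1,12.5), (23,G2,12.5), (24,G2,14), (25,G3,15), (27,G3,16)
Step 2: Sum ranks within each group.
R_1 = 33 (n_1 = 5)
R_2 = 44.5 (n_2 = 5)
R_3 = 41.5 (n_3 = 3)
R_4 = 17 (n_4 = 3)
Step 3: H = 12/(N(N+1)) * sum(R_i^2/n_i) - 3(N+1)
     = 12/(16*17) * (33^2/5 + 44.5^2/5 + 41.5^2/3 + 17^2/3) - 3*17
     = 0.044118 * 1284.27 - 51
     = 5.658824.
Step 4: Ties present; correction factor C = 1 - 24/(16^3 - 16) = 0.994118. Corrected H = 5.658824 / 0.994118 = 5.692308.
Step 5: Under H0, H ~ chi^2(3); p-value = 0.127578.
Step 6: alpha = 0.1. fail to reject H0.

H = 5.6923, df = 3, p = 0.127578, fail to reject H0.


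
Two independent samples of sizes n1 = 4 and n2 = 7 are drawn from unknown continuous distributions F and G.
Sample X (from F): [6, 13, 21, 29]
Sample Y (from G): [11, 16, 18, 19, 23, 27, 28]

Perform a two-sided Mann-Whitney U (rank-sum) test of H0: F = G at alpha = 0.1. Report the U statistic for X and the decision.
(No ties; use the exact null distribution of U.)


Step 1: Combine and sort all 11 observations; assign midranks.
sorted (value, group): (6,X), (11,Y), (13,X), (16,Y), (18,Y), (19,Y), (21,X), (23,Y), (27,Y), (28,Y), (29,X)
ranks: 6->1, 11->2, 13->3, 16->4, 18->5, 19->6, 21->7, 23->8, 27->9, 28->10, 29->11
Step 2: Rank sum for X: R1 = 1 + 3 + 7 + 11 = 22.
Step 3: U_X = R1 - n1(n1+1)/2 = 22 - 4*5/2 = 22 - 10 = 12.
       U_Y = n1*n2 - U_X = 28 - 12 = 16.
Step 4: No ties, so the exact null distribution of U (based on enumerating the C(11,4) = 330 equally likely rank assignments) gives the two-sided p-value.
Step 5: p-value = 0.787879; compare to alpha = 0.1. fail to reject H0.

U_X = 12, p = 0.787879, fail to reject H0 at alpha = 0.1.


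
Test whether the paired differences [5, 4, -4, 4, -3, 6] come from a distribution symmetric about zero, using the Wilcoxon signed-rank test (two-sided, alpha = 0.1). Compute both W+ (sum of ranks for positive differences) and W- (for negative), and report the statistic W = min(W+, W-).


Step 1: Drop any zero differences (none here) and take |d_i|.
|d| = [5, 4, 4, 4, 3, 6]
Step 2: Midrank |d_i| (ties get averaged ranks).
ranks: |5|->5, |4|->3, |4|->3, |4|->3, |3|->1, |6|->6
Step 3: Attach original signs; sum ranks with positive sign and with negative sign.
W+ = 5 + 3 + 3 + 6 = 17
W- = 3 + 1 = 4
(Check: W+ + W- = 21 should equal n(n+1)/2 = 21.)
Step 4: Test statistic W = min(W+, W-) = 4.
Step 5: Ties in |d|, so use the tie-corrected normal approximation.
        E[W] = n(n+1)/4 = 6*7/4 = 10.5.
        Tie groups: |d|=4 (t=3); sum(t^3 - t) = 24.
        Var[W] = n(n+1)(2n+1)/24 - sum(t^3-t)/48 = 546/24 - 24/48 = 22.25.
        z = (W - E[W]) / sqrt(Var[W]) = (4 - 10.5) / 4.7170 = -1.3780.
        Two-sided p = 2*Phi(z) = 0.168204.
Step 6: alpha = 0.1. fail to reject H0.

W+ = 17, W- = 4, W = min = 4, p = 0.168204, fail to reject H0.


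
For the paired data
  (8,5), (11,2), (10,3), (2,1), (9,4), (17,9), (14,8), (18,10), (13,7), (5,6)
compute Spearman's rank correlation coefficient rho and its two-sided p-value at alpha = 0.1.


Step 1: Rank x and y separately (midranks; no ties here).
rank(x): 8->3, 11->6, 10->5, 2->1, 9->4, 17->9, 14->8, 18->10, 13->7, 5->2
rank(y): 5->5, 2->2, 3->3, 1->1, 4->4, 9->9, 8->8, 10->10, 7->7, 6->6
Step 2: d_i = R_x(i) - R_y(i); compute d_i^2.
  (3-5)^2=4, (6-2)^2=16, (5-3)^2=4, (1-1)^2=0, (4-4)^2=0, (9-9)^2=0, (8-8)^2=0, (10-10)^2=0, (7-7)^2=0, (2-6)^2=16
sum(d^2) = 40.
Step 3: rho = 1 - 6*40 / (10*(10^2 - 1)) = 1 - 240/990 = 0.757576.
Step 4: Under H0, t = rho * sqrt((n-2)/(1-rho^2)) = 3.2827 ~ t(8).
Step 5: Two-sided p-value from the t-distribution with 8 df = 0.011143.
Step 6: alpha = 0.1. reject H0.

rho = 0.7576, p = 0.011143, reject H0 at alpha = 0.1.


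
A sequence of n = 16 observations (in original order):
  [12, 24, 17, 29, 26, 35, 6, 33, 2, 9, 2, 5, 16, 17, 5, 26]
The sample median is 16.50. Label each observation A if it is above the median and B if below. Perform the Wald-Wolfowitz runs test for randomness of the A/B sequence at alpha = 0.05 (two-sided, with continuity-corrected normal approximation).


Step 1: Compute median = 16.50; label A = above, B = below.
Labels in order: BAAAAABABBBBBABA  (n_A = 8, n_B = 8)
Step 2: Count runs R = 8.
Step 3: Under H0 (random ordering), E[R] = 2*n_A*n_B/(n_A+n_B) + 1 = 2*8*8/16 + 1 = 9.0000.
        Var[R] = 2*n_A*n_B*(2*n_A*n_B - n_A - n_B) / ((n_A+n_B)^2 * (n_A+n_B-1)) = 14336/3840 = 3.7333.
        SD[R] = 1.9322.
Step 4: Continuity-corrected z = (R + 0.5 - E[R]) / SD[R] = (8 + 0.5 - 9.0000) / 1.9322 = -0.2588.
Step 5: Two-sided p-value via normal approximation = 2*(1 - Phi(|z|)) = 0.795809.
Step 6: alpha = 0.05. fail to reject H0.

R = 8, z = -0.2588, p = 0.795809, fail to reject H0.


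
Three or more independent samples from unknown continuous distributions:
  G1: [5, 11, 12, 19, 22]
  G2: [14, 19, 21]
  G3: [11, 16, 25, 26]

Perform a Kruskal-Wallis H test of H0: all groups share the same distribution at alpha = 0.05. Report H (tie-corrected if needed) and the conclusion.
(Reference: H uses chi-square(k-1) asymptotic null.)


Step 1: Combine all N = 12 observations and assign midranks.
sorted (value, group, rank): (5,G1,1), (11,G1,2.5), (11,G3,2.5), (12,G1,4), (14,G2,5), (16,G3,6), (19,G1,7.5), (19,G2,7.5), (21,G2,9), (22,G1,10), (25,G3,11), (26,G3,12)
Step 2: Sum ranks within each group.
R_1 = 25 (n_1 = 5)
R_2 = 21.5 (n_2 = 3)
R_3 = 31.5 (n_3 = 4)
Step 3: H = 12/(N(N+1)) * sum(R_i^2/n_i) - 3(N+1)
     = 12/(12*13) * (25^2/5 + 21.5^2/3 + 31.5^2/4) - 3*13
     = 0.076923 * 527.146 - 39
     = 1.549679.
Step 4: Ties present; correction factor C = 1 - 12/(12^3 - 12) = 0.993007. Corrected H = 1.549679 / 0.993007 = 1.560593.
Step 5: Under H0, H ~ chi^2(2); p-value = 0.458270.
Step 6: alpha = 0.05. fail to reject H0.

H = 1.5606, df = 2, p = 0.458270, fail to reject H0.


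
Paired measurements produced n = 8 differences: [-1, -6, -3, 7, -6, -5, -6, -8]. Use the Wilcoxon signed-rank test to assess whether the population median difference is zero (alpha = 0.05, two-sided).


Step 1: Drop any zero differences (none here) and take |d_i|.
|d| = [1, 6, 3, 7, 6, 5, 6, 8]
Step 2: Midrank |d_i| (ties get averaged ranks).
ranks: |1|->1, |6|->5, |3|->2, |7|->7, |6|->5, |5|->3, |6|->5, |8|->8
Step 3: Attach original signs; sum ranks with positive sign and with negative sign.
W+ = 7 = 7
W- = 1 + 5 + 2 + 5 + 3 + 5 + 8 = 29
(Check: W+ + W- = 36 should equal n(n+1)/2 = 36.)
Step 4: Test statistic W = min(W+, W-) = 7.
Step 5: Ties in |d|, so use the tie-corrected normal approximation.
        E[W] = n(n+1)/4 = 8*9/4 = 18.
        Tie groups: |d|=6 (t=3); sum(t^3 - t) = 24.
        Var[W] = n(n+1)(2n+1)/24 - sum(t^3-t)/48 = 1224/24 - 24/48 = 50.5.
        z = (W - E[W]) / sqrt(Var[W]) = (7 - 18) / 7.1063 = -1.5479.
        Two-sided p = 2*Phi(z) = 0.121643.
Step 6: alpha = 0.05. fail to reject H0.

W+ = 7, W- = 29, W = min = 7, p = 0.121643, fail to reject H0.


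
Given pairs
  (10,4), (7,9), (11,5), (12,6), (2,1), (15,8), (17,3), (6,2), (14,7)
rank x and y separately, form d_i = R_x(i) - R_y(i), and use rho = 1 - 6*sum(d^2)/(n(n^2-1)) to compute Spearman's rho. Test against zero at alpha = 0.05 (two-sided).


Step 1: Rank x and y separately (midranks; no ties here).
rank(x): 10->4, 7->3, 11->5, 12->6, 2->1, 15->8, 17->9, 6->2, 14->7
rank(y): 4->4, 9->9, 5->5, 6->6, 1->1, 8->8, 3->3, 2->2, 7->7
Step 2: d_i = R_x(i) - R_y(i); compute d_i^2.
  (4-4)^2=0, (3-9)^2=36, (5-5)^2=0, (6-6)^2=0, (1-1)^2=0, (8-8)^2=0, (9-3)^2=36, (2-2)^2=0, (7-7)^2=0
sum(d^2) = 72.
Step 3: rho = 1 - 6*72 / (9*(9^2 - 1)) = 1 - 432/720 = 0.400000.
Step 4: Under H0, t = rho * sqrt((n-2)/(1-rho^2)) = 1.1547 ~ t(7).
Step 5: Two-sided p-value from the t-distribution with 7 df = 0.286105.
Step 6: alpha = 0.05. fail to reject H0.

rho = 0.4000, p = 0.286105, fail to reject H0 at alpha = 0.05.


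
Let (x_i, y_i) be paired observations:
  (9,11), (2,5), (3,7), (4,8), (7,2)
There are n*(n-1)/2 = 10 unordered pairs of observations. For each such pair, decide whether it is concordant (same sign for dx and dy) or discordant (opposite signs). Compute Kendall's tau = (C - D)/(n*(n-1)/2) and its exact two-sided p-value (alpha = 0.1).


Step 1: Enumerate the 10 unordered pairs (i,j) with i<j and classify each by sign(x_j-x_i) * sign(y_j-y_i).
  (1,2):dx=-7,dy=-6->C; (1,3):dx=-6,dy=-4->C; (1,4):dx=-5,dy=-3->C; (1,5):dx=-2,dy=-9->C
  (2,3):dx=+1,dy=+2->C; (2,4):dx=+2,dy=+3->C; (2,5):dx=+5,dy=-3->D; (3,4):dx=+1,dy=+1->C
  (3,5):dx=+4,dy=-5->D; (4,5):dx=+3,dy=-6->D
Step 2: C = 7, D = 3, total pairs = 10.
Step 3: tau = (C - D)/(n(n-1)/2) = (7 - 3)/10 = 0.400000.
Step 4: Exact two-sided p-value (enumerate n! = 120 permutations of y under H0): p = 0.483333.
Step 5: alpha = 0.1. fail to reject H0.

tau_b = 0.4000 (C=7, D=3), p = 0.483333, fail to reject H0.


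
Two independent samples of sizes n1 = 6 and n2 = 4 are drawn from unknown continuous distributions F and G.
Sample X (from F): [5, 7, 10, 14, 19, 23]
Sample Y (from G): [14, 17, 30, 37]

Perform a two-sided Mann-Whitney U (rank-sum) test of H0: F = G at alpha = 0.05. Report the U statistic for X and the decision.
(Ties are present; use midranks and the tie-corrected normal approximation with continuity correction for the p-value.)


Step 1: Combine and sort all 10 observations; assign midranks.
sorted (value, group): (5,X), (7,X), (10,X), (14,X), (14,Y), (17,Y), (19,X), (23,X), (30,Y), (37,Y)
ranks: 5->1, 7->2, 10->3, 14->4.5, 14->4.5, 17->6, 19->7, 23->8, 30->9, 37->10
Step 2: Rank sum for X: R1 = 1 + 2 + 3 + 4.5 + 7 + 8 = 25.5.
Step 3: U_X = R1 - n1(n1+1)/2 = 25.5 - 6*7/2 = 25.5 - 21 = 4.5.
       U_Y = n1*n2 - U_X = 24 - 4.5 = 19.5.
Step 4: Ties are present, so use the tie-corrected normal approximation (with continuity correction) for the p-value.
Step 5: p-value = 0.134407; compare to alpha = 0.05. fail to reject H0.

U_X = 4.5, p = 0.134407, fail to reject H0 at alpha = 0.05.


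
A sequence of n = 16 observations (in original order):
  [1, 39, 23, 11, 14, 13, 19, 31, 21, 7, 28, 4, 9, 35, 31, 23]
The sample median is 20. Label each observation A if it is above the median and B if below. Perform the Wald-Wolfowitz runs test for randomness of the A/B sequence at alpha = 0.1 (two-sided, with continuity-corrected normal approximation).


Step 1: Compute median = 20; label A = above, B = below.
Labels in order: BAABBBBAABABBAAA  (n_A = 8, n_B = 8)
Step 2: Count runs R = 8.
Step 3: Under H0 (random ordering), E[R] = 2*n_A*n_B/(n_A+n_B) + 1 = 2*8*8/16 + 1 = 9.0000.
        Var[R] = 2*n_A*n_B*(2*n_A*n_B - n_A - n_B) / ((n_A+n_B)^2 * (n_A+n_B-1)) = 14336/3840 = 3.7333.
        SD[R] = 1.9322.
Step 4: Continuity-corrected z = (R + 0.5 - E[R]) / SD[R] = (8 + 0.5 - 9.0000) / 1.9322 = -0.2588.
Step 5: Two-sided p-value via normal approximation = 2*(1 - Phi(|z|)) = 0.795809.
Step 6: alpha = 0.1. fail to reject H0.

R = 8, z = -0.2588, p = 0.795809, fail to reject H0.


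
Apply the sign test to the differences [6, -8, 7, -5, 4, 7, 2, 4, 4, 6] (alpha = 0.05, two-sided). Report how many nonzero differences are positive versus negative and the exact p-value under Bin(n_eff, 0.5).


Step 1: Discard zero differences. Original n = 10; n_eff = number of nonzero differences = 10.
Nonzero differences (with sign): +6, -8, +7, -5, +4, +7, +2, +4, +4, +6
Step 2: Count signs: positive = 8, negative = 2.
Step 3: Under H0: P(positive) = 0.5, so the number of positives S ~ Bin(10, 0.5).
Step 4: Two-sided exact p-value = sum of Bin(10,0.5) probabilities at or below the observed probability = 0.109375.
Step 5: alpha = 0.05. fail to reject H0.

n_eff = 10, pos = 8, neg = 2, p = 0.109375, fail to reject H0.


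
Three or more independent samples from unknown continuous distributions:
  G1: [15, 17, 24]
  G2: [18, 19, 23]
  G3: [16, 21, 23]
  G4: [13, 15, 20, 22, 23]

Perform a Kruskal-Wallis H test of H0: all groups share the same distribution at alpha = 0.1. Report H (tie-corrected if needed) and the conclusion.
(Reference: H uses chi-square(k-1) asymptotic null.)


Step 1: Combine all N = 14 observations and assign midranks.
sorted (value, group, rank): (13,G4,1), (15,G1,2.5), (15,G4,2.5), (16,G3,4), (17,G1,5), (18,G2,6), (19,G2,7), (20,G4,8), (21,G3,9), (22,G4,10), (23,G2,12), (23,G3,12), (23,G4,12), (24,G1,14)
Step 2: Sum ranks within each group.
R_1 = 21.5 (n_1 = 3)
R_2 = 25 (n_2 = 3)
R_3 = 25 (n_3 = 3)
R_4 = 33.5 (n_4 = 5)
Step 3: H = 12/(N(N+1)) * sum(R_i^2/n_i) - 3(N+1)
     = 12/(14*15) * (21.5^2/3 + 25^2/3 + 25^2/3 + 33.5^2/5) - 3*15
     = 0.057143 * 795.2 - 45
     = 0.440000.
Step 4: Ties present; correction factor C = 1 - 30/(14^3 - 14) = 0.989011. Corrected H = 0.440000 / 0.989011 = 0.444889.
Step 5: Under H0, H ~ chi^2(3); p-value = 0.930821.
Step 6: alpha = 0.1. fail to reject H0.

H = 0.4449, df = 3, p = 0.930821, fail to reject H0.


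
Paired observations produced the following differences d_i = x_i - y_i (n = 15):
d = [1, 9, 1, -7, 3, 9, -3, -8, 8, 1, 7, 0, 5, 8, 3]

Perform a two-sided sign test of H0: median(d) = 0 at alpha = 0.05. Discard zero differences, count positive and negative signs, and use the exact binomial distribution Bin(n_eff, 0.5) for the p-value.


Step 1: Discard zero differences. Original n = 15; n_eff = number of nonzero differences = 14.
Nonzero differences (with sign): +1, +9, +1, -7, +3, +9, -3, -8, +8, +1, +7, +5, +8, +3
Step 2: Count signs: positive = 11, negative = 3.
Step 3: Under H0: P(positive) = 0.5, so the number of positives S ~ Bin(14, 0.5).
Step 4: Two-sided exact p-value = sum of Bin(14,0.5) probabilities at or below the observed probability = 0.057373.
Step 5: alpha = 0.05. fail to reject H0.

n_eff = 14, pos = 11, neg = 3, p = 0.057373, fail to reject H0.


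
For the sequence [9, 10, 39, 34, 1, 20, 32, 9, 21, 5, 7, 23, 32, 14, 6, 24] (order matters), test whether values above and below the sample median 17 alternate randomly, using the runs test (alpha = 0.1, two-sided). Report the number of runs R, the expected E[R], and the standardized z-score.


Step 1: Compute median = 17; label A = above, B = below.
Labels in order: BBAABAABABBAABBA  (n_A = 8, n_B = 8)
Step 2: Count runs R = 10.
Step 3: Under H0 (random ordering), E[R] = 2*n_A*n_B/(n_A+n_B) + 1 = 2*8*8/16 + 1 = 9.0000.
        Var[R] = 2*n_A*n_B*(2*n_A*n_B - n_A - n_B) / ((n_A+n_B)^2 * (n_A+n_B-1)) = 14336/3840 = 3.7333.
        SD[R] = 1.9322.
Step 4: Continuity-corrected z = (R - 0.5 - E[R]) / SD[R] = (10 - 0.5 - 9.0000) / 1.9322 = 0.2588.
Step 5: Two-sided p-value via normal approximation = 2*(1 - Phi(|z|)) = 0.795809.
Step 6: alpha = 0.1. fail to reject H0.

R = 10, z = 0.2588, p = 0.795809, fail to reject H0.


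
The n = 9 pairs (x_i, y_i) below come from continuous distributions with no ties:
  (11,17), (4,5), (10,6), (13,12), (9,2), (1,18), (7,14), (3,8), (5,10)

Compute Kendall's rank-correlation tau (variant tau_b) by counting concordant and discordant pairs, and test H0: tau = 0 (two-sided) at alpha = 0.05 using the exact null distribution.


Step 1: Enumerate the 36 unordered pairs (i,j) with i<j and classify each by sign(x_j-x_i) * sign(y_j-y_i).
  (1,2):dx=-7,dy=-12->C; (1,3):dx=-1,dy=-11->C; (1,4):dx=+2,dy=-5->D; (1,5):dx=-2,dy=-15->C
  (1,6):dx=-10,dy=+1->D; (1,7):dx=-4,dy=-3->C; (1,8):dx=-8,dy=-9->C; (1,9):dx=-6,dy=-7->C
  (2,3):dx=+6,dy=+1->C; (2,4):dx=+9,dy=+7->C; (2,5):dx=+5,dy=-3->D; (2,6):dx=-3,dy=+13->D
  (2,7):dx=+3,dy=+9->C; (2,8):dx=-1,dy=+3->D; (2,9):dx=+1,dy=+5->C; (3,4):dx=+3,dy=+6->C
  (3,5):dx=-1,dy=-4->C; (3,6):dx=-9,dy=+12->D; (3,7):dx=-3,dy=+8->D; (3,8):dx=-7,dy=+2->D
  (3,9):dx=-5,dy=+4->D; (4,5):dx=-4,dy=-10->C; (4,6):dx=-12,dy=+6->D; (4,7):dx=-6,dy=+2->D
  (4,8):dx=-10,dy=-4->C; (4,9):dx=-8,dy=-2->C; (5,6):dx=-8,dy=+16->D; (5,7):dx=-2,dy=+12->D
  (5,8):dx=-6,dy=+6->D; (5,9):dx=-4,dy=+8->D; (6,7):dx=+6,dy=-4->D; (6,8):dx=+2,dy=-10->D
  (6,9):dx=+4,dy=-8->D; (7,8):dx=-4,dy=-6->C; (7,9):dx=-2,dy=-4->C; (8,9):dx=+2,dy=+2->C
Step 2: C = 18, D = 18, total pairs = 36.
Step 3: tau = (C - D)/(n(n-1)/2) = (18 - 18)/36 = 0.000000.
Step 4: Exact two-sided p-value (enumerate n! = 362880 permutations of y under H0): p = 1.000000.
Step 5: alpha = 0.05. fail to reject H0.

tau_b = 0.0000 (C=18, D=18), p = 1.000000, fail to reject H0.


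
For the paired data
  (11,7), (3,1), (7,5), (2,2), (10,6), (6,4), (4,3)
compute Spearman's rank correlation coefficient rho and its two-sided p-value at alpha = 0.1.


Step 1: Rank x and y separately (midranks; no ties here).
rank(x): 11->7, 3->2, 7->5, 2->1, 10->6, 6->4, 4->3
rank(y): 7->7, 1->1, 5->5, 2->2, 6->6, 4->4, 3->3
Step 2: d_i = R_x(i) - R_y(i); compute d_i^2.
  (7-7)^2=0, (2-1)^2=1, (5-5)^2=0, (1-2)^2=1, (6-6)^2=0, (4-4)^2=0, (3-3)^2=0
sum(d^2) = 2.
Step 3: rho = 1 - 6*2 / (7*(7^2 - 1)) = 1 - 12/336 = 0.964286.
Step 4: Under H0, t = rho * sqrt((n-2)/(1-rho^2)) = 8.1408 ~ t(5).
Step 5: Two-sided p-value from the t-distribution with 5 df = 0.000454.
Step 6: alpha = 0.1. reject H0.

rho = 0.9643, p = 0.000454, reject H0 at alpha = 0.1.


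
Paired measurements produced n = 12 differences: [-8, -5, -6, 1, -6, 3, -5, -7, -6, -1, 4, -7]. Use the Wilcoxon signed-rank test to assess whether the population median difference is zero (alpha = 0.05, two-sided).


Step 1: Drop any zero differences (none here) and take |d_i|.
|d| = [8, 5, 6, 1, 6, 3, 5, 7, 6, 1, 4, 7]
Step 2: Midrank |d_i| (ties get averaged ranks).
ranks: |8|->12, |5|->5.5, |6|->8, |1|->1.5, |6|->8, |3|->3, |5|->5.5, |7|->10.5, |6|->8, |1|->1.5, |4|->4, |7|->10.5
Step 3: Attach original signs; sum ranks with positive sign and with negative sign.
W+ = 1.5 + 3 + 4 = 8.5
W- = 12 + 5.5 + 8 + 8 + 5.5 + 10.5 + 8 + 1.5 + 10.5 = 69.5
(Check: W+ + W- = 78 should equal n(n+1)/2 = 78.)
Step 4: Test statistic W = min(W+, W-) = 8.5.
Step 5: Ties in |d|, so use the tie-corrected normal approximation.
        E[W] = n(n+1)/4 = 12*13/4 = 39.
        Tie groups: |d|=1 (t=2), |d|=5 (t=2), |d|=6 (t=3), |d|=7 (t=2); sum(t^3 - t) = 42.
        Var[W] = n(n+1)(2n+1)/24 - sum(t^3-t)/48 = 3900/24 - 42/48 = 161.625.
        z = (W - E[W]) / sqrt(Var[W]) = (8.5 - 39) / 12.7132 = -2.3991.
        Two-sided p = 2*Phi(z) = 0.016436.
Step 6: alpha = 0.05. reject H0.

W+ = 8.5, W- = 69.5, W = min = 8.5, p = 0.016436, reject H0.


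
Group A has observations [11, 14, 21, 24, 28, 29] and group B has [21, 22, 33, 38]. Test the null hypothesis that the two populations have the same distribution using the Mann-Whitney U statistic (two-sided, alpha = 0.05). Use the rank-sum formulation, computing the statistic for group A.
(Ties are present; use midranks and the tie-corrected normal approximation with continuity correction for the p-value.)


Step 1: Combine and sort all 10 observations; assign midranks.
sorted (value, group): (11,X), (14,X), (21,X), (21,Y), (22,Y), (24,X), (28,X), (29,X), (33,Y), (38,Y)
ranks: 11->1, 14->2, 21->3.5, 21->3.5, 22->5, 24->6, 28->7, 29->8, 33->9, 38->10
Step 2: Rank sum for X: R1 = 1 + 2 + 3.5 + 6 + 7 + 8 = 27.5.
Step 3: U_X = R1 - n1(n1+1)/2 = 27.5 - 6*7/2 = 27.5 - 21 = 6.5.
       U_Y = n1*n2 - U_X = 24 - 6.5 = 17.5.
Step 4: Ties are present, so use the tie-corrected normal approximation (with continuity correction) for the p-value.
Step 5: p-value = 0.284958; compare to alpha = 0.05. fail to reject H0.

U_X = 6.5, p = 0.284958, fail to reject H0 at alpha = 0.05.


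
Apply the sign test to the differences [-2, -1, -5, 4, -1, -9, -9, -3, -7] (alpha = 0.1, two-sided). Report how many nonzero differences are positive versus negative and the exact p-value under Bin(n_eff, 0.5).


Step 1: Discard zero differences. Original n = 9; n_eff = number of nonzero differences = 9.
Nonzero differences (with sign): -2, -1, -5, +4, -1, -9, -9, -3, -7
Step 2: Count signs: positive = 1, negative = 8.
Step 3: Under H0: P(positive) = 0.5, so the number of positives S ~ Bin(9, 0.5).
Step 4: Two-sided exact p-value = sum of Bin(9,0.5) probabilities at or below the observed probability = 0.039062.
Step 5: alpha = 0.1. reject H0.

n_eff = 9, pos = 1, neg = 8, p = 0.039062, reject H0.


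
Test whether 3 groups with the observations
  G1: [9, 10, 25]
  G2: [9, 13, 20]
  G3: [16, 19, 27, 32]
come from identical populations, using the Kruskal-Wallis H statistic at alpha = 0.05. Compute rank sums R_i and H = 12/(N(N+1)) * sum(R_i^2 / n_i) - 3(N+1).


Step 1: Combine all N = 10 observations and assign midranks.
sorted (value, group, rank): (9,G1,1.5), (9,G2,1.5), (10,G1,3), (13,G2,4), (16,G3,5), (19,G3,6), (20,G2,7), (25,G1,8), (27,G3,9), (32,G3,10)
Step 2: Sum ranks within each group.
R_1 = 12.5 (n_1 = 3)
R_2 = 12.5 (n_2 = 3)
R_3 = 30 (n_3 = 4)
Step 3: H = 12/(N(N+1)) * sum(R_i^2/n_i) - 3(N+1)
     = 12/(10*11) * (12.5^2/3 + 12.5^2/3 + 30^2/4) - 3*11
     = 0.109091 * 329.167 - 33
     = 2.909091.
Step 4: Ties present; correction factor C = 1 - 6/(10^3 - 10) = 0.993939. Corrected H = 2.909091 / 0.993939 = 2.926829.
Step 5: Under H0, H ~ chi^2(2); p-value = 0.231445.
Step 6: alpha = 0.05. fail to reject H0.

H = 2.9268, df = 2, p = 0.231445, fail to reject H0.


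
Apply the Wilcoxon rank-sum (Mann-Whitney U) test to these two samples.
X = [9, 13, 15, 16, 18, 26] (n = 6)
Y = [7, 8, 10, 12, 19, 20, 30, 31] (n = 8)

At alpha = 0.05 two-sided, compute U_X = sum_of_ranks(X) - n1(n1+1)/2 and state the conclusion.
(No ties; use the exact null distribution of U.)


Step 1: Combine and sort all 14 observations; assign midranks.
sorted (value, group): (7,Y), (8,Y), (9,X), (10,Y), (12,Y), (13,X), (15,X), (16,X), (18,X), (19,Y), (20,Y), (26,X), (30,Y), (31,Y)
ranks: 7->1, 8->2, 9->3, 10->4, 12->5, 13->6, 15->7, 16->8, 18->9, 19->10, 20->11, 26->12, 30->13, 31->14
Step 2: Rank sum for X: R1 = 3 + 6 + 7 + 8 + 9 + 12 = 45.
Step 3: U_X = R1 - n1(n1+1)/2 = 45 - 6*7/2 = 45 - 21 = 24.
       U_Y = n1*n2 - U_X = 48 - 24 = 24.
Step 4: No ties, so the exact null distribution of U (based on enumerating the C(14,6) = 3003 equally likely rank assignments) gives the two-sided p-value.
Step 5: p-value = 1.000000; compare to alpha = 0.05. fail to reject H0.

U_X = 24, p = 1.000000, fail to reject H0 at alpha = 0.05.


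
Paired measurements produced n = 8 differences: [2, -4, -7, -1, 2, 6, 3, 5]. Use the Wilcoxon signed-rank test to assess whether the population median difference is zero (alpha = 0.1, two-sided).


Step 1: Drop any zero differences (none here) and take |d_i|.
|d| = [2, 4, 7, 1, 2, 6, 3, 5]
Step 2: Midrank |d_i| (ties get averaged ranks).
ranks: |2|->2.5, |4|->5, |7|->8, |1|->1, |2|->2.5, |6|->7, |3|->4, |5|->6
Step 3: Attach original signs; sum ranks with positive sign and with negative sign.
W+ = 2.5 + 2.5 + 7 + 4 + 6 = 22
W- = 5 + 8 + 1 = 14
(Check: W+ + W- = 36 should equal n(n+1)/2 = 36.)
Step 4: Test statistic W = min(W+, W-) = 14.
Step 5: Ties in |d|, so use the tie-corrected normal approximation.
        E[W] = n(n+1)/4 = 8*9/4 = 18.
        Tie groups: |d|=2 (t=2); sum(t^3 - t) = 6.
        Var[W] = n(n+1)(2n+1)/24 - sum(t^3-t)/48 = 1224/24 - 6/48 = 50.875.
        z = (W - E[W]) / sqrt(Var[W]) = (14 - 18) / 7.1327 = -0.5608.
        Two-sided p = 2*Phi(z) = 0.574934.
Step 6: alpha = 0.1. fail to reject H0.

W+ = 22, W- = 14, W = min = 14, p = 0.574934, fail to reject H0.


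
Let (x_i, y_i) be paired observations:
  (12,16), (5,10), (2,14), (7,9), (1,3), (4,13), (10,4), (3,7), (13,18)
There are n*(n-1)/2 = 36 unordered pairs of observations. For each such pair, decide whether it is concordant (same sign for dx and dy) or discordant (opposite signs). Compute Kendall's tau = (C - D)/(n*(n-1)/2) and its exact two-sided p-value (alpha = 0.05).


Step 1: Enumerate the 36 unordered pairs (i,j) with i<j and classify each by sign(x_j-x_i) * sign(y_j-y_i).
  (1,2):dx=-7,dy=-6->C; (1,3):dx=-10,dy=-2->C; (1,4):dx=-5,dy=-7->C; (1,5):dx=-11,dy=-13->C
  (1,6):dx=-8,dy=-3->C; (1,7):dx=-2,dy=-12->C; (1,8):dx=-9,dy=-9->C; (1,9):dx=+1,dy=+2->C
  (2,3):dx=-3,dy=+4->D; (2,4):dx=+2,dy=-1->D; (2,5):dx=-4,dy=-7->C; (2,6):dx=-1,dy=+3->D
  (2,7):dx=+5,dy=-6->D; (2,8):dx=-2,dy=-3->C; (2,9):dx=+8,dy=+8->C; (3,4):dx=+5,dy=-5->D
  (3,5):dx=-1,dy=-11->C; (3,6):dx=+2,dy=-1->D; (3,7):dx=+8,dy=-10->D; (3,8):dx=+1,dy=-7->D
  (3,9):dx=+11,dy=+4->C; (4,5):dx=-6,dy=-6->C; (4,6):dx=-3,dy=+4->D; (4,7):dx=+3,dy=-5->D
  (4,8):dx=-4,dy=-2->C; (4,9):dx=+6,dy=+9->C; (5,6):dx=+3,dy=+10->C; (5,7):dx=+9,dy=+1->C
  (5,8):dx=+2,dy=+4->C; (5,9):dx=+12,dy=+15->C; (6,7):dx=+6,dy=-9->D; (6,8):dx=-1,dy=-6->C
  (6,9):dx=+9,dy=+5->C; (7,8):dx=-7,dy=+3->D; (7,9):dx=+3,dy=+14->C; (8,9):dx=+10,dy=+11->C
Step 2: C = 24, D = 12, total pairs = 36.
Step 3: tau = (C - D)/(n(n-1)/2) = (24 - 12)/36 = 0.333333.
Step 4: Exact two-sided p-value (enumerate n! = 362880 permutations of y under H0): p = 0.259518.
Step 5: alpha = 0.05. fail to reject H0.

tau_b = 0.3333 (C=24, D=12), p = 0.259518, fail to reject H0.


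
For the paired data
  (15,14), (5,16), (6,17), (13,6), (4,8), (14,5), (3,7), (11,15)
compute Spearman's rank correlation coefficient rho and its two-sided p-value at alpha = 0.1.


Step 1: Rank x and y separately (midranks; no ties here).
rank(x): 15->8, 5->3, 6->4, 13->6, 4->2, 14->7, 3->1, 11->5
rank(y): 14->5, 16->7, 17->8, 6->2, 8->4, 5->1, 7->3, 15->6
Step 2: d_i = R_x(i) - R_y(i); compute d_i^2.
  (8-5)^2=9, (3-7)^2=16, (4-8)^2=16, (6-2)^2=16, (2-4)^2=4, (7-1)^2=36, (1-3)^2=4, (5-6)^2=1
sum(d^2) = 102.
Step 3: rho = 1 - 6*102 / (8*(8^2 - 1)) = 1 - 612/504 = -0.214286.
Step 4: Under H0, t = rho * sqrt((n-2)/(1-rho^2)) = -0.5374 ~ t(6).
Step 5: Two-sided p-value from the t-distribution with 6 df = 0.610344.
Step 6: alpha = 0.1. fail to reject H0.

rho = -0.2143, p = 0.610344, fail to reject H0 at alpha = 0.1.


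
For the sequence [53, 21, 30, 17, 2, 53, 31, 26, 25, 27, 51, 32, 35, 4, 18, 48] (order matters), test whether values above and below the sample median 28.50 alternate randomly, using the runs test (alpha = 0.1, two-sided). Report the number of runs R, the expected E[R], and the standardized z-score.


Step 1: Compute median = 28.50; label A = above, B = below.
Labels in order: ABABBAABBBAAABBA  (n_A = 8, n_B = 8)
Step 2: Count runs R = 9.
Step 3: Under H0 (random ordering), E[R] = 2*n_A*n_B/(n_A+n_B) + 1 = 2*8*8/16 + 1 = 9.0000.
        Var[R] = 2*n_A*n_B*(2*n_A*n_B - n_A - n_B) / ((n_A+n_B)^2 * (n_A+n_B-1)) = 14336/3840 = 3.7333.
        SD[R] = 1.9322.
Step 4: R = E[R], so z = 0 with no continuity correction.
Step 5: Two-sided p-value via normal approximation = 2*(1 - Phi(|z|)) = 1.000000.
Step 6: alpha = 0.1. fail to reject H0.

R = 9, z = 0.0000, p = 1.000000, fail to reject H0.


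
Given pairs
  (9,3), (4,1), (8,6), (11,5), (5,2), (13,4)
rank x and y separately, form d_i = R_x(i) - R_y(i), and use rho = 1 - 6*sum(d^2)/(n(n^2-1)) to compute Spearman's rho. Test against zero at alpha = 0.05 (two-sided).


Step 1: Rank x and y separately (midranks; no ties here).
rank(x): 9->4, 4->1, 8->3, 11->5, 5->2, 13->6
rank(y): 3->3, 1->1, 6->6, 5->5, 2->2, 4->4
Step 2: d_i = R_x(i) - R_y(i); compute d_i^2.
  (4-3)^2=1, (1-1)^2=0, (3-6)^2=9, (5-5)^2=0, (2-2)^2=0, (6-4)^2=4
sum(d^2) = 14.
Step 3: rho = 1 - 6*14 / (6*(6^2 - 1)) = 1 - 84/210 = 0.600000.
Step 4: Under H0, t = rho * sqrt((n-2)/(1-rho^2)) = 1.5000 ~ t(4).
Step 5: Two-sided p-value from the t-distribution with 4 df = 0.208000.
Step 6: alpha = 0.05. fail to reject H0.

rho = 0.6000, p = 0.208000, fail to reject H0 at alpha = 0.05.


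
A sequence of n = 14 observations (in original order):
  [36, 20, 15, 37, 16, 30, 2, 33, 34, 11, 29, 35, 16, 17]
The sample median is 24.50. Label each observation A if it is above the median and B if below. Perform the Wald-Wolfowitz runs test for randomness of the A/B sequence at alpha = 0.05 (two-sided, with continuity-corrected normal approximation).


Step 1: Compute median = 24.50; label A = above, B = below.
Labels in order: ABBABABAABAABB  (n_A = 7, n_B = 7)
Step 2: Count runs R = 10.
Step 3: Under H0 (random ordering), E[R] = 2*n_A*n_B/(n_A+n_B) + 1 = 2*7*7/14 + 1 = 8.0000.
        Var[R] = 2*n_A*n_B*(2*n_A*n_B - n_A - n_B) / ((n_A+n_B)^2 * (n_A+n_B-1)) = 8232/2548 = 3.2308.
        SD[R] = 1.7974.
Step 4: Continuity-corrected z = (R - 0.5 - E[R]) / SD[R] = (10 - 0.5 - 8.0000) / 1.7974 = 0.8345.
Step 5: Two-sided p-value via normal approximation = 2*(1 - Phi(|z|)) = 0.403986.
Step 6: alpha = 0.05. fail to reject H0.

R = 10, z = 0.8345, p = 0.403986, fail to reject H0.


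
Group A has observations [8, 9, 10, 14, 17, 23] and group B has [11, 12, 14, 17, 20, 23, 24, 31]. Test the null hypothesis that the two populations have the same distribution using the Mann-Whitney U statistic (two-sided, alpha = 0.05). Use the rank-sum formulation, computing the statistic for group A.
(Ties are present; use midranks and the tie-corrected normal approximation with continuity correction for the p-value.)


Step 1: Combine and sort all 14 observations; assign midranks.
sorted (value, group): (8,X), (9,X), (10,X), (11,Y), (12,Y), (14,X), (14,Y), (17,X), (17,Y), (20,Y), (23,X), (23,Y), (24,Y), (31,Y)
ranks: 8->1, 9->2, 10->3, 11->4, 12->5, 14->6.5, 14->6.5, 17->8.5, 17->8.5, 20->10, 23->11.5, 23->11.5, 24->13, 31->14
Step 2: Rank sum for X: R1 = 1 + 2 + 3 + 6.5 + 8.5 + 11.5 = 32.5.
Step 3: U_X = R1 - n1(n1+1)/2 = 32.5 - 6*7/2 = 32.5 - 21 = 11.5.
       U_Y = n1*n2 - U_X = 48 - 11.5 = 36.5.
Step 4: Ties are present, so use the tie-corrected normal approximation (with continuity correction) for the p-value.
Step 5: p-value = 0.120107; compare to alpha = 0.05. fail to reject H0.

U_X = 11.5, p = 0.120107, fail to reject H0 at alpha = 0.05.


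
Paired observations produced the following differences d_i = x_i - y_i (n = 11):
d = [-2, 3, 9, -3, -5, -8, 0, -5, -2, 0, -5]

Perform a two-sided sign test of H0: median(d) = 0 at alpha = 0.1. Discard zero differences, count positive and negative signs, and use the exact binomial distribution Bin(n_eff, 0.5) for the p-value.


Step 1: Discard zero differences. Original n = 11; n_eff = number of nonzero differences = 9.
Nonzero differences (with sign): -2, +3, +9, -3, -5, -8, -5, -2, -5
Step 2: Count signs: positive = 2, negative = 7.
Step 3: Under H0: P(positive) = 0.5, so the number of positives S ~ Bin(9, 0.5).
Step 4: Two-sided exact p-value = sum of Bin(9,0.5) probabilities at or below the observed probability = 0.179688.
Step 5: alpha = 0.1. fail to reject H0.

n_eff = 9, pos = 2, neg = 7, p = 0.179688, fail to reject H0.


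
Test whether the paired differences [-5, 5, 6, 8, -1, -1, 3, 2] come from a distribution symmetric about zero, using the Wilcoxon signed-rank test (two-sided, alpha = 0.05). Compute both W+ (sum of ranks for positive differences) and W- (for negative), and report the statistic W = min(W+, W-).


Step 1: Drop any zero differences (none here) and take |d_i|.
|d| = [5, 5, 6, 8, 1, 1, 3, 2]
Step 2: Midrank |d_i| (ties get averaged ranks).
ranks: |5|->5.5, |5|->5.5, |6|->7, |8|->8, |1|->1.5, |1|->1.5, |3|->4, |2|->3
Step 3: Attach original signs; sum ranks with positive sign and with negative sign.
W+ = 5.5 + 7 + 8 + 4 + 3 = 27.5
W- = 5.5 + 1.5 + 1.5 = 8.5
(Check: W+ + W- = 36 should equal n(n+1)/2 = 36.)
Step 4: Test statistic W = min(W+, W-) = 8.5.
Step 5: Ties in |d|, so use the tie-corrected normal approximation.
        E[W] = n(n+1)/4 = 8*9/4 = 18.
        Tie groups: |d|=1 (t=2), |d|=5 (t=2); sum(t^3 - t) = 12.
        Var[W] = n(n+1)(2n+1)/24 - sum(t^3-t)/48 = 1224/24 - 12/48 = 50.75.
        z = (W - E[W]) / sqrt(Var[W]) = (8.5 - 18) / 7.1239 = -1.3335.
        Two-sided p = 2*Phi(z) = 0.182355.
Step 6: alpha = 0.05. fail to reject H0.

W+ = 27.5, W- = 8.5, W = min = 8.5, p = 0.182355, fail to reject H0.
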